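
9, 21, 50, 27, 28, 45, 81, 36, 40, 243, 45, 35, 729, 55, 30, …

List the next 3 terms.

2187, 66, 25

Read the sequence 3 terms at a time; column i is its own pattern.
Track A: 9, 27, 81, 243, 729 (powers 3^2, 3^3, 3^4, …).
Track B: 21, 28, 36, 45, 55 (triangular numbers starting at T_6).
Track C: 50, 45, 40, 35, 30 (subtracting 5 each time).
The 16th slot belongs to track A; its 6th term is 2187.
Position 17 falls in track B as its term 6, giving 66.
The 18th slot belongs to track C; its 6th term is 25.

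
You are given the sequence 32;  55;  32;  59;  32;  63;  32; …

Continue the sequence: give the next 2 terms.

67, 32

Taking every 2nd term gives 2 separate tracks.
Track A is 32, 32, 32, 32, which is always 32.
Track B is 55, 59, 63, which is linear: a_n = 51 + 4·n.
The 8th slot belongs to track B; its 4th term is 67.
Term 9 comes from track A (its 5th entry): 32.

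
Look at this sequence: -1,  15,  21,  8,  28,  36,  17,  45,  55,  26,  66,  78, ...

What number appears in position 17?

Reading positions in blocks of 3 reveals the pattern ABB — 2 tracks woven together.
Subsequence A: -1, 8, 17, 26 (arithmetic, step +9).
Subsequence B: 15, 21, 28, 36, 45, 55, 66, 78 (the triangular numbers T_5, T_6, …).
Term 17 comes from subsequence B (its 11th entry): 120.

120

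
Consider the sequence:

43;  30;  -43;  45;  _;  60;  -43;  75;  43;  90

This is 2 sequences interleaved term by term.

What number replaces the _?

The terms cycle through 2 interleaved subsequences.
Stream A is 43, -43, ?, -43, 43, which is alternating ±43.
Stream B is 30, 45, 60, 75, 90, which is arithmetic, step +15.
Stream A's pattern makes the blank 43.

43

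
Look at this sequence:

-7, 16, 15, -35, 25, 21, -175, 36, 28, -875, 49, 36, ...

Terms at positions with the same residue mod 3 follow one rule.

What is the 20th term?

Read the sequence 3 terms at a time; column i is its own pattern.
Subsequence A: -7, -35, -175, -875. Geometric, ×5 each step.
Subsequence B: 16, 25, 36, 49. Consecutive squares n² from n = 4.
Subsequence C: 15, 21, 28, 36. Triangular numbers n(n+1)/2 for n = 5, 6, ….
Position 20 → subsequence B, term 7 = 100.

100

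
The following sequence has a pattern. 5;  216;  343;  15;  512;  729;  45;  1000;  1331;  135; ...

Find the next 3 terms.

1728, 2197, 405

Positions follow the repeating pattern ABB; grouping by letter gives 2 tracks.
Track A: 5, 15, 45, 135 (geometric with ratio 3).
Track B: 216, 343, 512, 729, 1000, 1331 (the cubes 6³, 7³, 8³, …).
The 11th slot belongs to track B; its 7th term is 1728.
Term 12 comes from track B (its 8th entry): 2197.
Position 13 → track A, term 5 = 405.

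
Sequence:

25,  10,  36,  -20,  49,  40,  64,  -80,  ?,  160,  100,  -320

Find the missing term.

81

The terms cycle through 2 interleaved subsequences.
Stream A: 25, 36, 49, 64, ?, 100 (consecutive squares n² from n = 5).
Stream B: 10, -20, 40, -80, 160, -320 (geometric, ×-2 each step).
So the missing entry in stream A is 81.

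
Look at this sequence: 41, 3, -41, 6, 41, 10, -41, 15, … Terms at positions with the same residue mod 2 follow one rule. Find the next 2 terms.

Taking every 2nd term gives 2 separate tracks.
Subsequence A is 41, -41, 41, -41, which is alternating ±41.
Subsequence B is 3, 6, 10, 15, which is triangular numbers starting at T_2.
Term 9 comes from subsequence A (its 5th entry): 41.
Term 10 comes from subsequence B (its 5th entry): 21.

41, 21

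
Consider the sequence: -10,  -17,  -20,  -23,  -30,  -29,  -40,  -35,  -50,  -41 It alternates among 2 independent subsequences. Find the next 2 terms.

Odd-indexed and even-indexed terms follow separate rules.
Subsequence A = -10, -20, -30, -40, -50: linear: a_n = −10·n.
Subsequence B = -17, -23, -29, -35, -41: linear: a_n = -11 − 6·n.
Position 11 → subsequence A, term 6 = -60.
The 12th slot belongs to subsequence B; its 6th term is -47.

-60, -47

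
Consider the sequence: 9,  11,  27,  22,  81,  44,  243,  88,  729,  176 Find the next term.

Positions 1, 3, 5, … form one subsequence and positions 2, 4, 6, … form another.
Subsequence A is 9, 27, 81, 243, 729, which is powers 3^2, 3^3, 3^4, ….
Subsequence B is 11, 22, 44, 88, 176, which is geometric, ×2 each step.
Position 11 → subsequence A, term 6 = 2187.

2187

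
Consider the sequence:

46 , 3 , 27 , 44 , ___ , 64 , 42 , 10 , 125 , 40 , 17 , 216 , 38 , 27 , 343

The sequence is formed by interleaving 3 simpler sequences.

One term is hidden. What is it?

Split by position mod 3 into 3 tracks.
Stream A: 46, 44, 42, 40, 38. Linear: a_n = 48 − 2·n.
Stream B: 3, ?, 10, 17, 27. Each term equals the sum of the previous two.
Stream C: 27, 64, 125, 216, 343. Consecutive cubes n³ from n = 3.
The gap is stream B's term 2; the rule gives 7.

7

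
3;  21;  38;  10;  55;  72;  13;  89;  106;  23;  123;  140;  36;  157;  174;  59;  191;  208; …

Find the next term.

The slot pattern repeats as ABB (period 3), so there are 2 interleaved tracks.
Subsequence A = 3, 10, 13, 23, 36, 59: Fibonacci-style (each term is the sum of the two before it).
Subsequence B = 21, 38, 55, 72, 89, 106, 123, 140, 157, 174, 191, 208: arithmetic, step +17.
Position 19 falls in subsequence A as its term 7, giving 95.

95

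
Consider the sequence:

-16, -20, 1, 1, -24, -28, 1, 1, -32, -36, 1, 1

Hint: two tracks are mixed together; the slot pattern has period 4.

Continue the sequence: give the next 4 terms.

Reading positions in blocks of 4 reveals the pattern AABB — 2 tracks woven together.
Stream A is -16, -20, -24, -28, -32, -36, which is arithmetic, step −4.
Stream B is 1, 1, 1, 1, 1, 1, which is always 1.
Term 13 comes from stream A (its 7th entry): -40.
The 14th slot belongs to stream A; its 8th term is -44.
The 15th slot belongs to stream B; its 7th term is 1.
The 16th slot belongs to stream B; its 8th term is 1.

-40, -44, 1, 1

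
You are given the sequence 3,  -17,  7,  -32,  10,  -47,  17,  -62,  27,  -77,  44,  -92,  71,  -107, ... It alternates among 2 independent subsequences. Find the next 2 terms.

115, -122

Odd-indexed and even-indexed terms follow separate rules.
Track A: 3, 7, 10, 17, 27, 44, 71 (each term equals the sum of the previous two).
Track B: -17, -32, -47, -62, -77, -92, -107 (linear: a_n = -2 − 15·n).
Position 15 falls in track A as its term 8, giving 115.
Term 16 comes from track B (its 8th entry): -122.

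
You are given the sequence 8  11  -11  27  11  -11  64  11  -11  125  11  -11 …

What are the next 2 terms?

216, 11

Reading positions in blocks of 3 reveals the pattern ABB — 2 tracks woven together.
Track A = 8, 27, 64, 125: the cubes 2³, 3³, 4³, ….
Track B = 11, -11, 11, -11, 11, -11, 11, -11: alternating ±11.
Position 13 → track A, term 5 = 216.
Position 14 → track B, term 9 = 11.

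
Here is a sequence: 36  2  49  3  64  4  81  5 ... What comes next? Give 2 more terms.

Split by position mod 2 into 2 tracks.
Track A: 36, 49, 64, 81 — consecutive squares n² from n = 6.
Track B: 2, 3, 4, 5 — arithmetic with common difference +1.
Position 9 → track A, term 5 = 100.
Position 10 falls in track B as its term 5, giving 6.

100, 6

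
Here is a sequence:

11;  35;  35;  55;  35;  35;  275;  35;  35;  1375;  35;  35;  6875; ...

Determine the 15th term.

35

Positions follow the repeating pattern ABB; grouping by letter gives 2 tracks.
Track A is 11, 55, 275, 1375, 6875, which is geometric with ratio 5.
Track B is 35, 35, 35, 35, 35, 35, 35, 35, which is the constant sequence 35.
The 15th slot belongs to track B; its 10th term is 35.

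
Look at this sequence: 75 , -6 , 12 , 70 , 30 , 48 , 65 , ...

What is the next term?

66

Positions follow the repeating pattern ABB; grouping by letter gives 2 tracks.
Subsequence A: 75, 70, 65 (arithmetic with common difference −5).
Subsequence B: -6, 12, 30, 48 (arithmetic, step +18).
Position 8 → subsequence B, term 5 = 66.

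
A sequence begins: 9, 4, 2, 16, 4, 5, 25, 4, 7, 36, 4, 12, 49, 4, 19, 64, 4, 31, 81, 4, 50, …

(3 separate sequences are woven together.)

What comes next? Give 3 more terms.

100, 4, 81

Taking every 3rd term gives 3 separate tracks.
Stream A: 9, 16, 25, 36, 49, 64, 81. Perfect squares starting at 3².
Stream B: 4, 4, 4, 4, 4, 4, 4. The constant sequence 4.
Stream C: 2, 5, 7, 12, 19, 31, 50. Fibonacci-style (each term is the sum of the two before it).
The 22nd slot belongs to stream A; its 8th term is 100.
Position 23 falls in stream B as its term 8, giving 4.
Term 24 comes from stream C (its 8th entry): 81.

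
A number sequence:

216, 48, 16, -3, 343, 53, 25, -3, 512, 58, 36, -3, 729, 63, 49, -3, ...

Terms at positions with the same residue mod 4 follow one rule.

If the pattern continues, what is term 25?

1728

Taking every 4th term gives 4 separate tracks.
Track A: 216, 343, 512, 729 — the cubes 6³, 7³, 8³, ….
Track B: 48, 53, 58, 63 — arithmetic, step +5.
Track C: 16, 25, 36, 49 — perfect squares starting at 4².
Track D: -3, -3, -3, -3 — constant -3.
Position 25 falls in track A as its term 7, giving 1728.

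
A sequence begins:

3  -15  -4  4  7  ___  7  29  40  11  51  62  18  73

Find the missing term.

18

Reading positions in blocks of 3 reveals the pattern ABB — 2 tracks woven together.
Stream A = 3, 4, 7, 11, 18: Fibonacci-style (each term is the sum of the two before it).
Stream B = -15, -4, 7, ?, 29, 40, 51, 62, 73: adding 11 each time.
So the missing entry in stream B is 18.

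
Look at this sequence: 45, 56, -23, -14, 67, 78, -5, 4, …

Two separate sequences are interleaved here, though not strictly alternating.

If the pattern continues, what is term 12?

Reading positions in blocks of 4 reveals the pattern AABB — 2 tracks woven together.
Track A = 45, 56, 67, 78: arithmetic with common difference +11.
Track B = -23, -14, -5, 4: arithmetic with common difference +9.
Position 12 → track B, term 6 = 22.

22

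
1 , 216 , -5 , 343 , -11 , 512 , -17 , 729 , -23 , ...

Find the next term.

The terms cycle through 2 interleaved subsequences.
Subsequence A = 1, -5, -11, -17, -23: linear: a_n = 7 − 6·n.
Subsequence B = 216, 343, 512, 729: perfect cubes starting at 6³.
Position 10 falls in subsequence B as its term 5, giving 1000.

1000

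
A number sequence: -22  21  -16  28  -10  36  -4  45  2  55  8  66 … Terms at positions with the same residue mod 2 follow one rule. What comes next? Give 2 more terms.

Taking every 2nd term gives 2 separate tracks.
Track A: -22, -16, -10, -4, 2, 8. Arithmetic with common difference +6.
Track B: 21, 28, 36, 45, 55, 66. The triangular numbers T_6, T_7, ….
Position 13 falls in track A as its term 7, giving 14.
The 14th slot belongs to track B; its 7th term is 78.

14, 78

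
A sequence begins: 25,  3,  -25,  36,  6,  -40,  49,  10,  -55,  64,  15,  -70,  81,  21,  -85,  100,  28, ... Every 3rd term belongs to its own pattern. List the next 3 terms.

-100, 121, 36

Split by position mod 3 into 3 tracks.
Track A: 25, 36, 49, 64, 81, 100 — perfect squares starting at 5².
Track B: 3, 6, 10, 15, 21, 28 — triangular numbers starting at T_2.
Track C: -25, -40, -55, -70, -85 — subtracting 15 each time.
Term 18 comes from track C (its 6th entry): -100.
Term 19 comes from track A (its 7th entry): 121.
Position 20 falls in track B as its term 7, giving 36.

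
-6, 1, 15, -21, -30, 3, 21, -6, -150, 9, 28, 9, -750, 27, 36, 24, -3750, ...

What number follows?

Taking every 4th term gives 4 separate tracks.
Stream A = -6, -30, -150, -750, -3750: multiplying by 5 each time.
Stream B = 1, 3, 9, 27: successive powers of 3.
Stream C = 15, 21, 28, 36: the triangular numbers T_5, T_6, ….
Stream D = -21, -6, 9, 24: arithmetic, step +15.
The 18th slot belongs to stream B; its 5th term is 81.

81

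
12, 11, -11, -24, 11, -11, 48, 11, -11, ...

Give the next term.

-96

Positions follow the repeating pattern ABB; grouping by letter gives 2 tracks.
Subsequence A: 12, -24, 48 (a geometric progression (common ratio -2)).
Subsequence B: 11, -11, 11, -11, 11, -11 (alternating ±11).
Term 10 comes from subsequence A (its 4th entry): -96.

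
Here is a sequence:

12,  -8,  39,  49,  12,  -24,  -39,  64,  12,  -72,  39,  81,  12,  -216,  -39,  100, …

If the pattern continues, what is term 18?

Read the sequence 4 terms at a time; column i is its own pattern.
Subsequence A is 12, 12, 12, 12, which is constant 12.
Subsequence B is -8, -24, -72, -216, which is multiplying by 3 each time.
Subsequence C is 39, -39, 39, -39, which is the oscillation 39·(−1)^(n+1).
Subsequence D is 49, 64, 81, 100, which is consecutive squares n² from n = 7.
Term 18 comes from subsequence B (its 5th entry): -648.

-648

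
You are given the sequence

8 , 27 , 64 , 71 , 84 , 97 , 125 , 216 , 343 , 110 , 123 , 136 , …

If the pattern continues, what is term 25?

2744

Reading positions in blocks of 6 reveals the pattern AAABBB — 2 tracks woven together.
Track A: 8, 27, 64, 125, 216, 343. Perfect cubes starting at 2³.
Track B: 71, 84, 97, 110, 123, 136. Linear: a_n = 58 + 13·n.
Position 25 → track A, term 13 = 2744.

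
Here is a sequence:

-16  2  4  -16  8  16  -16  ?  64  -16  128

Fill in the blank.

The slot pattern repeats as ABB (period 3), so there are 2 interleaved tracks.
Track A is -16, -16, -16, -16, which is always -16.
Track B is 2, 4, 8, 16, ?, 64, 128, which is powers of 2.
So the missing entry in track B is 32.

32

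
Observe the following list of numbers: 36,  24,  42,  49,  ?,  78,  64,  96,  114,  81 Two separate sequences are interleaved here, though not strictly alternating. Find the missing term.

60

Reading positions in blocks of 3 reveals the pattern ABB — 2 tracks woven together.
Track A: 36, 49, 64, 81 — the squares 6², 7², 8², ….
Track B: 24, 42, ?, 78, 96, 114 — arithmetic with common difference +18.
Track B's pattern makes the blank 60.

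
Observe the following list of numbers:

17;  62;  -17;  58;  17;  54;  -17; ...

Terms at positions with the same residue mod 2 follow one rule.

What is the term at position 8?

Split by position mod 2 into 2 tracks.
Subsequence A: 17, -17, 17, -17. Oscillating between 17 and -17.
Subsequence B: 62, 58, 54. Arithmetic, step −4.
Term 8 comes from subsequence B (its 4th entry): 50.

50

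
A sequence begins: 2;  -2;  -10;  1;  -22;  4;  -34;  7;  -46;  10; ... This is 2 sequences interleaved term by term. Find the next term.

Taking every 2nd term gives 2 separate tracks.
Subsequence A: 2, -10, -22, -34, -46 (subtracting 12 each time).
Subsequence B: -2, 1, 4, 7, 10 (linear: a_n = -5 + 3·n).
Term 11 comes from subsequence A (its 6th entry): -58.

-58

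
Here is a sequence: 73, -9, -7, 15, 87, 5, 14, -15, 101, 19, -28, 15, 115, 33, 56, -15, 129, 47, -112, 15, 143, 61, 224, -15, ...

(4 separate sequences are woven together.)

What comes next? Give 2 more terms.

157, 75

The terms cycle through 4 interleaved subsequences.
Track A is 73, 87, 101, 115, 129, 143, which is linear: a_n = 59 + 14·n.
Track B is -9, 5, 19, 33, 47, 61, which is arithmetic with common difference +14.
Track C is -7, 14, -28, 56, -112, 224, which is multiplying by -2 each time.
Track D is 15, -15, 15, -15, 15, -15, which is oscillating between 15 and -15.
Position 25 falls in track A as its term 7, giving 157.
Position 26 falls in track B as its term 7, giving 75.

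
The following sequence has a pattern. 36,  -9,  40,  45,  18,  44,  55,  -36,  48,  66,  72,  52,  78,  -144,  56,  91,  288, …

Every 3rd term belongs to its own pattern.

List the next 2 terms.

Taking every 3rd term gives 3 separate tracks.
Subsequence A = 36, 45, 55, 66, 78, 91: the triangular numbers T_8, T_9, ….
Subsequence B = -9, 18, -36, 72, -144, 288: a geometric progression (common ratio -2).
Subsequence C = 40, 44, 48, 52, 56: adding 4 each time.
Term 18 comes from subsequence C (its 6th entry): 60.
Position 19 falls in subsequence A as its term 7, giving 105.

60, 105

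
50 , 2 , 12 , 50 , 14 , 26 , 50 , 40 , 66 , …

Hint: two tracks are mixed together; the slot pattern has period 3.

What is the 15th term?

450

Positions follow the repeating pattern ABB; grouping by letter gives 2 tracks.
Stream A = 50, 50, 50: the constant sequence 50.
Stream B = 2, 12, 14, 26, 40, 66: Fibonacci-style (each term is the sum of the two before it).
Position 15 falls in stream B as its term 10, giving 450.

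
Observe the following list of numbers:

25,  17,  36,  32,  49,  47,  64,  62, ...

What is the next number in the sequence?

Odd-indexed and even-indexed terms follow separate rules.
Subsequence A is 25, 36, 49, 64, which is perfect squares starting at 5².
Subsequence B is 17, 32, 47, 62, which is adding 15 each time.
Position 9 → subsequence A, term 5 = 81.

81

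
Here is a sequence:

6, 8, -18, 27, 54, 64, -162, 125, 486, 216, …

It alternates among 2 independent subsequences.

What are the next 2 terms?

-1458, 343

Split by position mod 2 into 2 tracks.
Stream A = 6, -18, 54, -162, 486: a geometric progression (common ratio -3).
Stream B = 8, 27, 64, 125, 216: perfect cubes starting at 2³.
Position 11 falls in stream A as its term 6, giving -1458.
Term 12 comes from stream B (its 6th entry): 343.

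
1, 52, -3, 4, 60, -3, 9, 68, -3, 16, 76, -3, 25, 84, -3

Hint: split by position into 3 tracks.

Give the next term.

36

The terms cycle through 3 interleaved subsequences.
Subsequence A is 1, 4, 9, 16, 25, which is consecutive squares n² from n = 1.
Subsequence B is 52, 60, 68, 76, 84, which is arithmetic, step +8.
Subsequence C is -3, -3, -3, -3, -3, which is constant -3.
The 16th slot belongs to subsequence A; its 6th term is 36.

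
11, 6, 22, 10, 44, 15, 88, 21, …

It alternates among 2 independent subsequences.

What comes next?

Odd-indexed and even-indexed terms follow separate rules.
Stream A: 11, 22, 44, 88 (geometric with ratio 2).
Stream B: 6, 10, 15, 21 (the triangular numbers T_3, T_4, …).
The 9th slot belongs to stream A; its 5th term is 176.

176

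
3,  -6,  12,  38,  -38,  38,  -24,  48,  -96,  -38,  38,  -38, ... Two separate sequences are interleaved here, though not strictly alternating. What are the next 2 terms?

Reading positions in blocks of 6 reveals the pattern AAABBB — 2 tracks woven together.
Track A: 3, -6, 12, -24, 48, -96 — geometric with ratio -2.
Track B: 38, -38, 38, -38, 38, -38 — the oscillation 38·(−1)^(n+1).
The 13th slot belongs to track A; its 7th term is 192.
The 14th slot belongs to track A; its 8th term is -384.

192, -384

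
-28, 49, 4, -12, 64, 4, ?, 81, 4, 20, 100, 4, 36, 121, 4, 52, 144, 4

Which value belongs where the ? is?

Taking every 3rd term gives 3 separate tracks.
Subsequence A = -28, -12, ?, 20, 36, 52: adding 16 each time.
Subsequence B = 49, 64, 81, 100, 121, 144: the squares 7², 8², 9², ….
Subsequence C = 4, 4, 4, 4, 4, 4: the constant sequence 4.
Filling subsequence A at index 3 by its rule yields 4.

4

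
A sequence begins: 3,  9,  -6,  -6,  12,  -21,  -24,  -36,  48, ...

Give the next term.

The terms cycle through 2 interleaved subsequences.
Track A: 3, -6, 12, -24, 48 — a geometric progression (common ratio -2).
Track B: 9, -6, -21, -36 — arithmetic, step −15.
Position 10 falls in track B as its term 5, giving -51.

-51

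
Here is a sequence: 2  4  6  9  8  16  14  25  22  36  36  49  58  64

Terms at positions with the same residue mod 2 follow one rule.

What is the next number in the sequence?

Positions 1, 3, 5, … form one subsequence and positions 2, 4, 6, … form another.
Stream A: 2, 6, 8, 14, 22, 36, 58 (a Fibonacci-like recurrence a_n = a_{n-1} + a_{n-2}).
Stream B: 4, 9, 16, 25, 36, 49, 64 (perfect squares starting at 2²).
Position 15 falls in stream A as its term 8, giving 94.

94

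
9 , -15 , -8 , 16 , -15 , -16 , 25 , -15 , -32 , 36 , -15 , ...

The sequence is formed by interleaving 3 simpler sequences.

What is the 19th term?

81

Split by position mod 3 into 3 tracks.
Track A: 9, 16, 25, 36. Perfect squares starting at 3².
Track B: -15, -15, -15, -15. Always -15.
Track C: -8, -16, -32. Geometric, ×2 each step.
Term 19 comes from track A (its 7th entry): 81.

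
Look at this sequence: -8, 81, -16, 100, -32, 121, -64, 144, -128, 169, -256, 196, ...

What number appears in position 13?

-512

Positions 1, 3, 5, … form one subsequence and positions 2, 4, 6, … form another.
Track A is -8, -16, -32, -64, -128, -256, which is geometric, ×2 each step.
Track B is 81, 100, 121, 144, 169, 196, which is consecutive squares n² from n = 9.
The 13th slot belongs to track A; its 7th term is -512.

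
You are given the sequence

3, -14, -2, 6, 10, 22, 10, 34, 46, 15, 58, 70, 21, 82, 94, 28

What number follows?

106

Positions follow the repeating pattern ABB; grouping by letter gives 2 tracks.
Track A: 3, 6, 10, 15, 21, 28. Triangular numbers n(n+1)/2 for n = 2, 3, ….
Track B: -14, -2, 10, 22, 34, 46, 58, 70, 82, 94. Adding 12 each time.
Term 17 comes from track B (its 11th entry): 106.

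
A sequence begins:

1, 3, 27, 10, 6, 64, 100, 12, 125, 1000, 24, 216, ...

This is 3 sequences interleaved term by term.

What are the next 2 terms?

10000, 48

Split by position mod 3: positions 1, 4, 7, … form one track, and each other residue class forms its own.
Stream A: 1, 10, 100, 1000 (successive powers of 10).
Stream B: 3, 6, 12, 24 (geometric, ×2 each step).
Stream C: 27, 64, 125, 216 (perfect cubes starting at 3³).
Position 13 falls in stream A as its term 5, giving 10000.
The 14th slot belongs to stream B; its 5th term is 48.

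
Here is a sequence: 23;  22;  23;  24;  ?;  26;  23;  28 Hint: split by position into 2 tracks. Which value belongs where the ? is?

23

Odd-indexed and even-indexed terms follow separate rules.
Subsequence A is 23, 23, ?, 23, which is constant 23.
Subsequence B is 22, 24, 26, 28, which is adding 2 each time.
So the missing entry in subsequence A is 23.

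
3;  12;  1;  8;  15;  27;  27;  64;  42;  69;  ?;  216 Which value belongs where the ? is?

The slot pattern repeats as AABB (period 4), so there are 2 interleaved tracks.
Track A is 3, 12, 15, 27, 42, 69, which is a Fibonacci-like recurrence a_n = a_{n-1} + a_{n-2}.
Track B is 1, 8, 27, 64, ?, 216, which is perfect cubes starting at 1³.
So the missing entry in track B is 125.

125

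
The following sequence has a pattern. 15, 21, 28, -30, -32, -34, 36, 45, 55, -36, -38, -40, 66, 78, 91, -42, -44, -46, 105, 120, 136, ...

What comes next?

-48

The slot pattern repeats as AAABBB (period 6), so there are 2 interleaved tracks.
Track A is 15, 21, 28, 36, 45, 55, 66, 78, 91, 105, 120, 136, which is triangular numbers starting at T_5.
Track B is -30, -32, -34, -36, -38, -40, -42, -44, -46, which is arithmetic, step −2.
The 22nd slot belongs to track B; its 10th term is -48.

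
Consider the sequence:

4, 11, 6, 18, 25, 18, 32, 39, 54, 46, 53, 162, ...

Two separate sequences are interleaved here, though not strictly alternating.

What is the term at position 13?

The slot pattern repeats as AAB (period 3), so there are 2 interleaved tracks.
Track A: 4, 11, 18, 25, 32, 39, 46, 53 (arithmetic with common difference +7).
Track B: 6, 18, 54, 162 (geometric with ratio 3).
Position 13 falls in track A as its term 9, giving 60.

60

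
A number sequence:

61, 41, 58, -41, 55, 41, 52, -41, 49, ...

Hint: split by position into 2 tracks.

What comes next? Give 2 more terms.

41, 46

Taking every 2nd term gives 2 separate tracks.
Track A: 61, 58, 55, 52, 49 (linear: a_n = 64 − 3·n).
Track B: 41, -41, 41, -41 (alternating ±41).
Position 10 → track B, term 5 = 41.
The 11th slot belongs to track A; its 6th term is 46.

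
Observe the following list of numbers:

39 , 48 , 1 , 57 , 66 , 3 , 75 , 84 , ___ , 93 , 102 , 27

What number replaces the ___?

9

The slot pattern repeats as AAB (period 3), so there are 2 interleaved tracks.
Subsequence A: 39, 48, 57, 66, 75, 84, 93, 102 (arithmetic, step +9).
Subsequence B: 1, 3, ?, 27 (powers 3^0, 3^1, 3^2, …).
Subsequence B's pattern makes the blank 9.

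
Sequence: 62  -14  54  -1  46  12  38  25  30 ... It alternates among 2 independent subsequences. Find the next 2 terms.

38, 22

The terms cycle through 2 interleaved subsequences.
Track A: 62, 54, 46, 38, 30 — arithmetic with common difference −8.
Track B: -14, -1, 12, 25 — arithmetic with common difference +13.
The 10th slot belongs to track B; its 5th term is 38.
The 11th slot belongs to track A; its 6th term is 22.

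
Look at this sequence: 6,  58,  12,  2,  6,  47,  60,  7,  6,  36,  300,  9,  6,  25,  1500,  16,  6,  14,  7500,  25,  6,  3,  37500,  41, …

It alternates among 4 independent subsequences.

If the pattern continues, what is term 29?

6

Split by position mod 4 into 4 tracks.
Subsequence A: 6, 6, 6, 6, 6, 6. Constant 6.
Subsequence B: 58, 47, 36, 25, 14, 3. Linear: a_n = 69 − 11·n.
Subsequence C: 12, 60, 300, 1500, 7500, 37500. A geometric progression (common ratio 5).
Subsequence D: 2, 7, 9, 16, 25, 41. Each term equals the sum of the previous two.
The 29th slot belongs to subsequence A; its 8th term is 6.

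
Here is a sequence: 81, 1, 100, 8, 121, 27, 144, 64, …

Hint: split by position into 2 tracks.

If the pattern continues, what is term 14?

343

Odd-indexed and even-indexed terms follow separate rules.
Stream A: 81, 100, 121, 144 (perfect squares starting at 9²).
Stream B: 1, 8, 27, 64 (perfect cubes starting at 1³).
Position 14 falls in stream B as its term 7, giving 343.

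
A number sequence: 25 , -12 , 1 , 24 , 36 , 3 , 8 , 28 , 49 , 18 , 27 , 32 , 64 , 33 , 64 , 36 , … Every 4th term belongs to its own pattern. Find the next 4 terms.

81, 48, 125, 40

Split by position mod 4 into 4 tracks.
Track A = 25, 36, 49, 64: the squares 5², 6², 7², ….
Track B = -12, 3, 18, 33: linear: a_n = -27 + 15·n.
Track C = 1, 8, 27, 64: consecutive cubes n³ from n = 1.
Track D = 24, 28, 32, 36: linear: a_n = 20 + 4·n.
Term 17 comes from track A (its 5th entry): 81.
Position 18 falls in track B as its term 5, giving 48.
Position 19 → track C, term 5 = 125.
Position 20 falls in track D as its term 5, giving 40.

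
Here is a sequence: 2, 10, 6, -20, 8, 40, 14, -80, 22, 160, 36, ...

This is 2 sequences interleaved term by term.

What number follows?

The terms cycle through 2 interleaved subsequences.
Track A: 2, 6, 8, 14, 22, 36 (each term equals the sum of the previous two).
Track B: 10, -20, 40, -80, 160 (geometric, ×-2 each step).
Position 12 → track B, term 6 = -320.

-320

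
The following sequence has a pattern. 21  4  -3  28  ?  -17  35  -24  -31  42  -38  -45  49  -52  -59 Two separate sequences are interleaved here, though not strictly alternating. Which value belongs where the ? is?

The slot pattern repeats as ABB (period 3), so there are 2 interleaved tracks.
Subsequence A: 21, 28, 35, 42, 49 — linear: a_n = 14 + 7·n.
Subsequence B: 4, -3, ?, -17, -24, -31, -38, -45, -52, -59 — subtracting 7 each time.
The gap is subsequence B's term 3; the rule gives -10.

-10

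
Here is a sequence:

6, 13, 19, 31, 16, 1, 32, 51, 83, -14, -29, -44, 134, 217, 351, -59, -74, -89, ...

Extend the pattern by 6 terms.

Positions follow the repeating pattern AAABBB; grouping by letter gives 2 tracks.
Track A: 6, 13, 19, 32, 51, 83, 134, 217, 351. A Fibonacci-like recurrence a_n = a_{n-1} + a_{n-2}.
Track B: 31, 16, 1, -14, -29, -44, -59, -74, -89. Arithmetic with common difference −15.
Position 19 → track A, term 10 = 568.
Term 20 comes from track A (its 11th entry): 919.
Position 21 → track A, term 12 = 1487.
Term 22 comes from track B (its 10th entry): -104.
The 23rd slot belongs to track B; its 11th term is -119.
Term 24 comes from track B (its 12th entry): -134.

568, 919, 1487, -104, -119, -134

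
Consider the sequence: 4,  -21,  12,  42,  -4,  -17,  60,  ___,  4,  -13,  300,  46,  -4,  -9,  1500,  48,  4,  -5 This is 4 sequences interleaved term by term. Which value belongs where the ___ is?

44

Split by position mod 4: positions 1, 5, 9, … form one track, and each other residue class forms its own.
Subsequence A: 4, -4, 4, -4, 4. Oscillating between 4 and -4.
Subsequence B: -21, -17, -13, -9, -5. Arithmetic with common difference +4.
Subsequence C: 12, 60, 300, 1500. Multiplying by 5 each time.
Subsequence D: 42, ?, 46, 48. Linear: a_n = 40 + 2·n.
So the missing entry in subsequence D is 44.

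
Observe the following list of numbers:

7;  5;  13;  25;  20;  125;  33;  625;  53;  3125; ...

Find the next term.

The terms cycle through 2 interleaved subsequences.
Track A: 7, 13, 20, 33, 53 (a Fibonacci-like recurrence a_n = a_{n-1} + a_{n-2}).
Track B: 5, 25, 125, 625, 3125 (powers of 5).
The 11th slot belongs to track A; its 6th term is 86.

86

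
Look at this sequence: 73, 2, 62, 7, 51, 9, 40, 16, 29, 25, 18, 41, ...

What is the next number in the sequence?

7

The terms cycle through 2 interleaved subsequences.
Stream A = 73, 62, 51, 40, 29, 18: arithmetic, step −11.
Stream B = 2, 7, 9, 16, 25, 41: each term equals the sum of the previous two.
Term 13 comes from stream A (its 7th entry): 7.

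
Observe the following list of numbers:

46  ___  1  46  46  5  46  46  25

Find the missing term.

The slot pattern repeats as AAB (period 3), so there are 2 interleaved tracks.
Track A is 46, ?, 46, 46, 46, 46, which is constant 46.
Track B is 1, 5, 25, which is successive powers of 5.
So the missing entry in track A is 46.

46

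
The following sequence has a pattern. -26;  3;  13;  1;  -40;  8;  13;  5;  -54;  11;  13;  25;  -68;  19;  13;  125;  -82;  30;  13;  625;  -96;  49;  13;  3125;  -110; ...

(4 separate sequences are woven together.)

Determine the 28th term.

Split by position mod 4: positions 1, 5, 9, … form one track, and each other residue class forms its own.
Stream A: -26, -40, -54, -68, -82, -96, -110. Arithmetic with common difference −14.
Stream B: 3, 8, 11, 19, 30, 49. Fibonacci-style (each term is the sum of the two before it).
Stream C: 13, 13, 13, 13, 13, 13. Constant 13.
Stream D: 1, 5, 25, 125, 625, 3125. Successive powers of 5.
The 28th slot belongs to stream D; its 7th term is 15625.

15625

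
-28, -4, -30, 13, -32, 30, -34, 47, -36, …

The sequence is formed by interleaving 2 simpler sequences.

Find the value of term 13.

-40

Odd-indexed and even-indexed terms follow separate rules.
Subsequence A: -28, -30, -32, -34, -36. Linear: a_n = -26 − 2·n.
Subsequence B: -4, 13, 30, 47. Arithmetic, step +17.
Position 13 falls in subsequence A as its term 7, giving -40.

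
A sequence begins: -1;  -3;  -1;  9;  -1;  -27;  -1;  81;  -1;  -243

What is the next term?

-1

Odd-indexed and even-indexed terms follow separate rules.
Stream A: -1, -1, -1, -1, -1 — always -1.
Stream B: -3, 9, -27, 81, -243 — a geometric progression (common ratio -3).
Position 11 falls in stream A as its term 6, giving -1.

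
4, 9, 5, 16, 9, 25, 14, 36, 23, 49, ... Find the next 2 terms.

Taking every 2nd term gives 2 separate tracks.
Track A: 4, 5, 9, 14, 23 — a Fibonacci-like recurrence a_n = a_{n-1} + a_{n-2}.
Track B: 9, 16, 25, 36, 49 — consecutive squares n² from n = 3.
Term 11 comes from track A (its 6th entry): 37.
The 12th slot belongs to track B; its 6th term is 64.

37, 64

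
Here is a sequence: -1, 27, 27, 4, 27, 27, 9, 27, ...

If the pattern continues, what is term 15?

Reading positions in blocks of 3 reveals the pattern ABB — 2 tracks woven together.
Track A is -1, 4, 9, which is linear: a_n = -6 + 5·n.
Track B is 27, 27, 27, 27, 27, which is always 27.
The 15th slot belongs to track B; its 10th term is 27.

27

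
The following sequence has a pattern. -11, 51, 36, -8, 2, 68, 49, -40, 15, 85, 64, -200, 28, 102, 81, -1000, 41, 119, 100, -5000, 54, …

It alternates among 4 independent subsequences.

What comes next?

136

Split by position mod 4: positions 1, 5, 9, … form one track, and each other residue class forms its own.
Track A: -11, 2, 15, 28, 41, 54 — adding 13 each time.
Track B: 51, 68, 85, 102, 119 — linear: a_n = 34 + 17·n.
Track C: 36, 49, 64, 81, 100 — consecutive squares n² from n = 6.
Track D: -8, -40, -200, -1000, -5000 — a geometric progression (common ratio 5).
Position 22 → track B, term 6 = 136.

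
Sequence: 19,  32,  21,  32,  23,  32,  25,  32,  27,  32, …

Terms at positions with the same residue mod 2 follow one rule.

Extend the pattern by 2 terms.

29, 32

Split by position mod 2 into 2 tracks.
Track A = 19, 21, 23, 25, 27: linear: a_n = 17 + 2·n.
Track B = 32, 32, 32, 32, 32: the constant sequence 32.
Term 11 comes from track A (its 6th entry): 29.
Term 12 comes from track B (its 6th entry): 32.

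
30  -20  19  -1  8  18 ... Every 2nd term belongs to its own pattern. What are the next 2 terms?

-3, 37

Split by position mod 2 into 2 tracks.
Subsequence A is 30, 19, 8, which is linear: a_n = 41 − 11·n.
Subsequence B is -20, -1, 18, which is arithmetic, step +19.
Term 7 comes from subsequence A (its 4th entry): -3.
The 8th slot belongs to subsequence B; its 4th term is 37.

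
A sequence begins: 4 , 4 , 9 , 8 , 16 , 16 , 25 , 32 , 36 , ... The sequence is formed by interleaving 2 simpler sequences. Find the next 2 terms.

64, 49

Positions 1, 3, 5, … form one subsequence and positions 2, 4, 6, … form another.
Subsequence A: 4, 9, 16, 25, 36 — consecutive squares n² from n = 2.
Subsequence B: 4, 8, 16, 32 — successive powers of 2.
Term 10 comes from subsequence B (its 5th entry): 64.
The 11th slot belongs to subsequence A; its 6th term is 49.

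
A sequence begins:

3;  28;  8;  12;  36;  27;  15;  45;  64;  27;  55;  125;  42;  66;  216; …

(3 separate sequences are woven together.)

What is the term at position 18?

343

Split by position mod 3: positions 1, 4, 7, … form one track, and each other residue class forms its own.
Stream A: 3, 12, 15, 27, 42 (each term equals the sum of the previous two).
Stream B: 28, 36, 45, 55, 66 (the triangular numbers T_7, T_8, …).
Stream C: 8, 27, 64, 125, 216 (consecutive cubes n³ from n = 2).
Position 18 → stream C, term 6 = 343.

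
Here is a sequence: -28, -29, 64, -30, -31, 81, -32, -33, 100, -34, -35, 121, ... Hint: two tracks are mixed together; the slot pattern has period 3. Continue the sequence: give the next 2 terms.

-36, -37

Reading positions in blocks of 3 reveals the pattern AAB — 2 tracks woven together.
Track A: -28, -29, -30, -31, -32, -33, -34, -35. Subtracting 1 each time.
Track B: 64, 81, 100, 121. Perfect squares starting at 8².
The 13th slot belongs to track A; its 9th term is -36.
Position 14 → track A, term 10 = -37.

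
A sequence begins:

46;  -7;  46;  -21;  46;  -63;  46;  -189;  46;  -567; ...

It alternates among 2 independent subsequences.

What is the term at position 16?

-15309

Split by position mod 2 into 2 tracks.
Track A: 46, 46, 46, 46, 46. The constant sequence 46.
Track B: -7, -21, -63, -189, -567. Multiplying by 3 each time.
Position 16 falls in track B as its term 8, giving -15309.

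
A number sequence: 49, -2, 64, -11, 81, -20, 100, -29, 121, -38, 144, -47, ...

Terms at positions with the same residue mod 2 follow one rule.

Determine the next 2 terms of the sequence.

169, -56

Positions 1, 3, 5, … form one subsequence and positions 2, 4, 6, … form another.
Subsequence A: 49, 64, 81, 100, 121, 144 (consecutive squares n² from n = 7).
Subsequence B: -2, -11, -20, -29, -38, -47 (subtracting 9 each time).
Position 13 falls in subsequence A as its term 7, giving 169.
Position 14 falls in subsequence B as its term 7, giving -56.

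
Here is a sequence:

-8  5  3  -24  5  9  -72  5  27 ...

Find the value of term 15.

Read the sequence 3 terms at a time; column i is its own pattern.
Stream A: -8, -24, -72. Multiplying by 3 each time.
Stream B: 5, 5, 5. Always 5.
Stream C: 3, 9, 27. Powers 3^1, 3^2, 3^3, ….
The 15th slot belongs to stream C; its 5th term is 243.

243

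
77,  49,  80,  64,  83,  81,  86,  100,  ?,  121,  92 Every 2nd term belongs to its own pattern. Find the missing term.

89

Taking every 2nd term gives 2 separate tracks.
Stream A: 77, 80, 83, 86, ?, 92 — arithmetic, step +3.
Stream B: 49, 64, 81, 100, 121 — the squares 7², 8², 9², ….
So the missing entry in stream A is 89.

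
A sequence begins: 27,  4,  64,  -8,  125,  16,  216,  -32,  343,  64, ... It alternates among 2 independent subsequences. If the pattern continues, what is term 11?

512

The terms cycle through 2 interleaved subsequences.
Stream A: 27, 64, 125, 216, 343. Perfect cubes starting at 3³.
Stream B: 4, -8, 16, -32, 64. Geometric with ratio -2.
Position 11 → stream A, term 6 = 512.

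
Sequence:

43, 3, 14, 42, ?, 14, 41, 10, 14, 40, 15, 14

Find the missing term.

Split by position mod 3: positions 1, 4, 7, … form one track, and each other residue class forms its own.
Track A = 43, 42, 41, 40: linear: a_n = 44 − n.
Track B = 3, ?, 10, 15: triangular numbers n(n+1)/2 for n = 2, 3, ….
Track C = 14, 14, 14, 14: the constant sequence 14.
The gap is track B's term 2; the rule gives 6.

6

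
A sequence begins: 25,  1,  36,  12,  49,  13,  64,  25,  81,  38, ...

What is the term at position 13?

Positions 1, 3, 5, … form one subsequence and positions 2, 4, 6, … form another.
Stream A: 25, 36, 49, 64, 81 (consecutive squares n² from n = 5).
Stream B: 1, 12, 13, 25, 38 (a Fibonacci-like recurrence a_n = a_{n-1} + a_{n-2}).
The 13th slot belongs to stream A; its 7th term is 121.

121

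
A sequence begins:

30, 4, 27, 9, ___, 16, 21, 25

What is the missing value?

Odd-indexed and even-indexed terms follow separate rules.
Track A: 30, 27, ?, 21 (arithmetic, step −3).
Track B: 4, 9, 16, 25 (the squares 2², 3², 4², …).
The gap is track A's term 3; the rule gives 24.

24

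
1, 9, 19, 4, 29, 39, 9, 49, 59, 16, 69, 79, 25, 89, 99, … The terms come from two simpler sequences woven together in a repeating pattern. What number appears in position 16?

36

Reading positions in blocks of 3 reveals the pattern ABB — 2 tracks woven together.
Track A: 1, 4, 9, 16, 25. Consecutive squares n² from n = 1.
Track B: 9, 19, 29, 39, 49, 59, 69, 79, 89, 99. Arithmetic with common difference +10.
The 16th slot belongs to track A; its 6th term is 36.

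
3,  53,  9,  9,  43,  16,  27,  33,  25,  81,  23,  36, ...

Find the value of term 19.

Split by position mod 3: positions 1, 4, 7, … form one track, and each other residue class forms its own.
Track A: 3, 9, 27, 81 — successive powers of 3.
Track B: 53, 43, 33, 23 — linear: a_n = 63 − 10·n.
Track C: 9, 16, 25, 36 — the squares 3², 4², 5², ….
Position 19 falls in track A as its term 7, giving 2187.

2187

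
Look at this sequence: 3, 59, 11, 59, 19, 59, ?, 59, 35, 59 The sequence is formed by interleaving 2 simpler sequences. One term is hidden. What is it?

Split by position mod 2 into 2 tracks.
Track A: 3, 11, 19, ?, 35 — arithmetic with common difference +8.
Track B: 59, 59, 59, 59, 59 — constant 59.
Track A's pattern makes the blank 27.

27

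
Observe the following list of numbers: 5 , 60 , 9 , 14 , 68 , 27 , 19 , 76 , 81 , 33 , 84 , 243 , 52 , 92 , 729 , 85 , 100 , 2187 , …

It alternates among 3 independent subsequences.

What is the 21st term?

The terms cycle through 3 interleaved subsequences.
Subsequence A: 5, 14, 19, 33, 52, 85 (each term equals the sum of the previous two).
Subsequence B: 60, 68, 76, 84, 92, 100 (arithmetic with common difference +8).
Subsequence C: 9, 27, 81, 243, 729, 2187 (powers 3^2, 3^3, 3^4, …).
The 21st slot belongs to subsequence C; its 7th term is 6561.

6561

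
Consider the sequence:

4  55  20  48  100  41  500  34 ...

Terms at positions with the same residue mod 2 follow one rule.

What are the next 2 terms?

Positions 1, 3, 5, … form one subsequence and positions 2, 4, 6, … form another.
Track A: 4, 20, 100, 500 — multiplying by 5 each time.
Track B: 55, 48, 41, 34 — arithmetic with common difference −7.
Position 9 → track A, term 5 = 2500.
Term 10 comes from track B (its 5th entry): 27.

2500, 27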